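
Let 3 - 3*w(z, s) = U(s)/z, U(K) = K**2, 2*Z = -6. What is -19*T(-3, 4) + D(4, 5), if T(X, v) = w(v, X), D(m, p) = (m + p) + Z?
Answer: 5/4 ≈ 1.2500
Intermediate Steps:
Z = -3 (Z = (1/2)*(-6) = -3)
D(m, p) = -3 + m + p (D(m, p) = (m + p) - 3 = -3 + m + p)
w(z, s) = 1 - s**2/(3*z)
T(X, v) = (v - X**2/3)/v
-19*T(-3, 4) + D(4, 5) = -19*(4 - 1/3*(-3)**2)/4 + (-3 + 4 + 5) = -19*(4 - 1/3*9)/4 + 6 = -19*(4 - 3)/4 + 6 = -19/4 + 6 = 5/4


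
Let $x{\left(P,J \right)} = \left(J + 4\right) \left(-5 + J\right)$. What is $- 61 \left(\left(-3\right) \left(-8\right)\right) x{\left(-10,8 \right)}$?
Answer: $-52704$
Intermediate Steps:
$x{\left(P,J \right)} = \left(-5 + J\right) \left(4 + J\right)$ ($x{\left(P,J \right)} = \left(4 + J\right) \left(-5 + J\right) = \left(-5 + J\right) \left(4 + J\right)$)
$- 61 \left(\left(-3\right) \left(-8\right)\right) x{\left(-10,8 \right)} = - 61 \left(\left(-3\right) \left(-8\right)\right) \left(-20 + 8^{2} - 8\right) = \left(-61\right) 24 \left(-20 + 64 - 8\right) = \left(-1464\right) 36 = -52704$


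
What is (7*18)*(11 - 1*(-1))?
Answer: 1512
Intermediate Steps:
(7*18)*(11 - 1*(-1)) = 126*(11 + 1) = 126*12 = 1512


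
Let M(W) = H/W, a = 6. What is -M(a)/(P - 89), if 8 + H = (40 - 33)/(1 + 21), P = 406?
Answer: 169/41844 ≈ 0.0040388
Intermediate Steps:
H = -169/22 (H = -8 + (40 - 33)/(1 + 21) = -8 + 7/22 = -169/22 ≈ -7.6818)
M(W) = -169/(22*W)
-M(a)/(P - 89) = -(-169/22/6)/(406 - 89) = -(-169/22*⅙)/317 = -(-169)/(132*317) = -1*(-169/41844) = 169/41844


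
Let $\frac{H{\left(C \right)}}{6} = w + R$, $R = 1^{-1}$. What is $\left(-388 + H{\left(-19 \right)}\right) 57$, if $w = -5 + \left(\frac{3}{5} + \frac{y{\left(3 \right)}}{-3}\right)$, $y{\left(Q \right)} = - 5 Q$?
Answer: $- \frac{107844}{5} \approx -21569.0$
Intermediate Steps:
$R = 1$
$w = \frac{3}{5}$ ($w = -5 + \left(\frac{3}{5} + \frac{\left(-5\right) 3}{-3}\right) = -5 + \left(3 \cdot \frac{1}{5} - -5\right) = -5 + \left(\frac{3}{5} + 5\right) = -5 + \frac{28}{5} = \frac{3}{5} \approx 0.6$)
$H{\left(C \right)} = \frac{48}{5}$ ($H{\left(C \right)} = 6 \left(\frac{3}{5} + 1\right) = 6 \cdot \frac{8}{5} = \frac{48}{5}$)
$\left(-388 + H{\left(-19 \right)}\right) 57 = \left(-388 + \frac{48}{5}\right) 57 = \left(- \frac{1892}{5}\right) 57 = - \frac{107844}{5}$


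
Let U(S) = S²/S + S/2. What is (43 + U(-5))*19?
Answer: 1349/2 ≈ 674.50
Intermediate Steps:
U(S) = 3*S/2 (U(S) = S + S*(½) = S + S/2 = 3*S/2)
(43 + U(-5))*19 = (43 + (3/2)*(-5))*19 = (43 - 15/2)*19 = (71/2)*19 = 1349/2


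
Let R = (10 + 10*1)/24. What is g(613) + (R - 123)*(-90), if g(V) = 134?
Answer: 11129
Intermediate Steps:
R = ⅚ (R = (10 + 10)*(1/24) = 20*(1/24) = ⅚ ≈ 0.83333)
g(613) + (R - 123)*(-90) = 134 + (⅚ - 123)*(-90) = 134 - 733/6*(-90) = 134 + 10995 = 11129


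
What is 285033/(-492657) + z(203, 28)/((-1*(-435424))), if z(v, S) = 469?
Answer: -3753913723/6500444896 ≈ -0.57749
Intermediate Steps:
285033/(-492657) + z(203, 28)/((-1*(-435424))) = 285033/(-492657) + 469/((-1*(-435424))) = 285033*(-1/492657) + 469/435424 = -95011/164219 + 469*(1/435424) = -95011/164219 + 469/435424 = -3753913723/6500444896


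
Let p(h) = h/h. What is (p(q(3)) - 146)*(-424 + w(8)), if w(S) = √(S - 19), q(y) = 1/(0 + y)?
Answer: 61480 - 145*I*√11 ≈ 61480.0 - 480.91*I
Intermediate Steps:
q(y) = 1/y
p(h) = 1
w(S) = √(-19 + S)
(p(q(3)) - 146)*(-424 + w(8)) = (1 - 146)*(-424 + √(-19 + 8)) = -145*(-424 + √(-11)) = -145*(-424 + I*√11) = 61480 - 145*I*√11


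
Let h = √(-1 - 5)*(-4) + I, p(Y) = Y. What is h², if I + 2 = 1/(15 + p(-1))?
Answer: -18087/196 + 108*I*√6/7 ≈ -92.281 + 37.792*I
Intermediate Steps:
I = -27/14 (I = -2 + 1/(15 - 1) = -2 + 1/14 = -27/14 ≈ -1.9286)
h = -27/14 - 4*I*√6 (h = √(-1 - 5)*(-4) - 27/14 = √(-6)*(-4) - 27/14 = (I*√6)*(-4) - 27/14 = -4*I*√6 - 27/14 = -27/14 - 4*I*√6 ≈ -1.9286 - 9.798*I)
h² = (-27/14 - 4*I*√6)²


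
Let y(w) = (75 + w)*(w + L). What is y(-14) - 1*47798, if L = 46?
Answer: -45846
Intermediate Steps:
y(w) = (46 + w)*(75 + w) (y(w) = (75 + w)*(w + 46) = (75 + w)*(46 + w) = (46 + w)*(75 + w))
y(-14) - 1*47798 = (3450 + (-14)² + 121*(-14)) - 1*47798 = (3450 + 196 - 1694) - 47798 = 1952 - 47798 = -45846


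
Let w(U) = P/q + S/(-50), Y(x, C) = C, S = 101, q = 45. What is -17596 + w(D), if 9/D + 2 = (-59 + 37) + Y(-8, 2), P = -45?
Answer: -879951/50 ≈ -17599.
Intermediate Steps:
D = -9/22 (D = 9/(-2 + ((-59 + 37) + 2)) = 9/(-2 + (-22 + 2)) = 9/(-2 - 20) = 9/(-22) = 9*(-1/22) = -9/22 ≈ -0.40909)
w(U) = -151/50 (w(U) = -45/45 + 101/(-50) = -45*1/45 + 101*(-1/50) = -1 - 101/50 = -151/50)
-17596 + w(D) = -17596 - 151/50 = -879951/50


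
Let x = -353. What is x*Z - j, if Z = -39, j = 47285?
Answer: -33518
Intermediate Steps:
x*Z - j = -353*(-39) - 1*47285 = 13767 - 47285 = -33518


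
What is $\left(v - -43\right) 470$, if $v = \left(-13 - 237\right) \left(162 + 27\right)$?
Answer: $-22187290$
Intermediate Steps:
$v = -47250$ ($v = \left(-250\right) 189 = -47250$)
$\left(v - -43\right) 470 = \left(-47250 - -43\right) 470 = \left(-47250 + \left(44 - 1\right)\right) 470 = \left(-47250 + 43\right) 470 = \left(-47207\right) 470 = -22187290$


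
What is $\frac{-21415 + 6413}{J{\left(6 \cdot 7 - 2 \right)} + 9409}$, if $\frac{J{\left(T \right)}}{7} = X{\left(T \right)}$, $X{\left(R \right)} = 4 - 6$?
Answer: $- \frac{15002}{9395} \approx -1.5968$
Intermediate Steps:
$X{\left(R \right)} = -2$ ($X{\left(R \right)} = 4 - 6 = -2$)
$J{\left(T \right)} = -14$ ($J{\left(T \right)} = 7 \left(-2\right) = -14$)
$\frac{-21415 + 6413}{J{\left(6 \cdot 7 - 2 \right)} + 9409} = \frac{-21415 + 6413}{-14 + 9409} = - \frac{15002}{9395}$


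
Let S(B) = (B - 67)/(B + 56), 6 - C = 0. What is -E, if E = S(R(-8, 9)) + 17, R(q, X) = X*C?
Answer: -1857/110 ≈ -16.882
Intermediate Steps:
C = 6 (C = 6 - 1*0 = 6 + 0 = 6)
R(q, X) = 6*X (R(q, X) = X*6 = 6*X)
S(B) = (-67 + B)/(56 + B)
E = 1857/110 (E = (-67 + 6*9)/(56 + 6*9) + 17 = (-67 + 54)/(56 + 54) + 17 = -13/110 + 17 = 1857/110 ≈ 16.882)
-E = -1*1857/110 = -1857/110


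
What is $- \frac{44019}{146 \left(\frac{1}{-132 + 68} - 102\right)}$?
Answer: $\frac{19296}{6529} \approx 2.9554$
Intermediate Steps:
$- \frac{44019}{146 \left(\frac{1}{-132 + 68} - 102\right)} = - \frac{44019}{146 \left(\frac{1}{-64} - 102\right)} = - \frac{44019}{146 \left(- \frac{1}{64} - 102\right)} = - \frac{44019}{146 \left(- \frac{6529}{64}\right)} = - \frac{44019}{- \frac{476617}{32}} = \left(-44019\right) \left(- \frac{32}{476617}\right) = \frac{19296}{6529}$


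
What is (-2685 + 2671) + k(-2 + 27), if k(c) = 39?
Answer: 25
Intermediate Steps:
(-2685 + 2671) + k(-2 + 27) = (-2685 + 2671) + 39 = -14 + 39 = 25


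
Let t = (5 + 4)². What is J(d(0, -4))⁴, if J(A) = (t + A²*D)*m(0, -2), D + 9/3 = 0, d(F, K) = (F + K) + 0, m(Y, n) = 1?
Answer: 1185921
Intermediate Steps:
d(F, K) = F + K
D = -3 (D = -3 + 0 = -3)
t = 81 (t = 9² = 81)
J(A) = 81 - 3*A² (J(A) = (81 + A²*(-3))*1 = (81 - 3*A²)*1 = 81 - 3*A²)
J(d(0, -4))⁴ = (81 - 3*(0 - 4)²)⁴ = (81 - 3*(-4)²)⁴ = (81 - 3*16)⁴ = (81 - 48)⁴ = 33⁴ = 1185921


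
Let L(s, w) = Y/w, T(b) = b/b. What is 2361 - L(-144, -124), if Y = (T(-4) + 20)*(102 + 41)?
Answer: 295767/124 ≈ 2385.2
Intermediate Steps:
T(b) = 1
Y = 3003 (Y = (1 + 20)*(102 + 41) = 21*143 = 3003)
L(s, w) = 3003/w
2361 - L(-144, -124) = 2361 - 3003/(-124) = 2361 - 3003*(-1)/124 = 2361 - 1*(-3003/124) = 2361 + 3003/124 = 295767/124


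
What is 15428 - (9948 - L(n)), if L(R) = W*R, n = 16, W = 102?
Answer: 7112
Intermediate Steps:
L(R) = 102*R
15428 - (9948 - L(n)) = 15428 - (9948 - 102*16) = 15428 - (9948 - 1*1632) = 15428 - (9948 - 1632) = 15428 - 1*8316 = 15428 - 8316 = 7112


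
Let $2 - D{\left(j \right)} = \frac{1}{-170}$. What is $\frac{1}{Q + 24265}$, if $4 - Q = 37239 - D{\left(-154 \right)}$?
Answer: $- \frac{170}{2204559} \approx -7.7113 \cdot 10^{-5}$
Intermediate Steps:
$D{\left(j \right)} = \frac{341}{170}$ ($D{\left(j \right)} = 2 - \frac{1}{-170} = 2 - - \frac{1}{170} = 2 + \frac{1}{170} = \frac{341}{170}$)
$Q = - \frac{6329609}{170}$ ($Q = 4 - \left(37239 - \frac{341}{170}\right) = 4 - \frac{6330289}{170} = - \frac{6329609}{170} \approx -37233.0$)
$\frac{1}{Q + 24265} = \frac{1}{- \frac{6329609}{170} + 24265} = \frac{1}{- \frac{2204559}{170}} = - \frac{170}{2204559}$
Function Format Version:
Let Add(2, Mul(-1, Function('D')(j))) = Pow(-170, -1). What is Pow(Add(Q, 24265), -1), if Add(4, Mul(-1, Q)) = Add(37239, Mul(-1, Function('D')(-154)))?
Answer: Rational(-170, 2204559) ≈ -7.7113e-5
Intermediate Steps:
Function('D')(j) = Rational(341, 170) (Function('D')(j) = Add(2, Mul(-1, Pow(-170, -1))) = Add(2, Mul(-1, Rational(-1, 170))) = Add(2, Rational(1, 170)) = Rational(341, 170))
Q = Rational(-6329609, 170) (Q = Add(4, Mul(-1, Add(37239, Mul(-1, Rational(341, 170))))) = Add(4, Mul(-1, Add(37239, Rational(-341, 170)))) = Add(4, Mul(-1, Rational(6330289, 170))) = Add(4, Rational(-6330289, 170)) = Rational(-6329609, 170) ≈ -37233.)
Pow(Add(Q, 24265), -1) = Pow(Add(Rational(-6329609, 170), 24265), -1) = Pow(Rational(-2204559, 170), -1) = Rational(-170, 2204559)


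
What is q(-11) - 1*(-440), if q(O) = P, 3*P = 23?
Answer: 1343/3 ≈ 447.67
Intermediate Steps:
P = 23/3 (P = (1/3)*23 = 23/3 ≈ 7.6667)
q(O) = 23/3
q(-11) - 1*(-440) = 23/3 - 1*(-440) = 23/3 + 440 = 1343/3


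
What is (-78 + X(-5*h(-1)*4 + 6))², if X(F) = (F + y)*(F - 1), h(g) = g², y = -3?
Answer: 31329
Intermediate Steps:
X(F) = (-1 + F)*(-3 + F) (X(F) = (F - 3)*(F - 1) = (-3 + F)*(-1 + F) = (-1 + F)*(-3 + F))
(-78 + X(-5*h(-1)*4 + 6))² = (-78 + (3 + (-5*(-1)²*4 + 6)² - 4*(-5*(-1)²*4 + 6)))² = (-78 + (3 + (-5*1*4 + 6)² - 4*(-5*1*4 + 6)))² = (-78 + (3 + (-5*4 + 6)² - 4*(-5*4 + 6)))² = (-78 + (3 + (-20 + 6)² - 4*(-20 + 6)))² = (-78 + (3 + (-14)² - 4*(-14)))² = (-78 + (3 + 196 + 56))² = (-78 + 255)² = 177² = 31329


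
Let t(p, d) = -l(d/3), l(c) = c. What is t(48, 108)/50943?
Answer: -12/16981 ≈ -0.00070667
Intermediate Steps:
t(p, d) = -d/3
t(48, 108)/50943 = -⅓*108/50943 = -36*1/50943 = -12/16981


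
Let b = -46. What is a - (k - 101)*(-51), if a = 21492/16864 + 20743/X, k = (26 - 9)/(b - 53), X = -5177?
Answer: -119947231565/23234376 ≈ -5162.5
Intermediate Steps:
k = -17/99 (k = (26 - 9)/(-46 - 53) = 17/(-99) = 17*(-1/99) = -17/99 ≈ -0.17172)
a = -1923757/704072 (a = 21492/16864 + 20743/(-5177) = 21492*(1/16864) + 20743*(-1/5177) = 5373/4216 - 20743/5177 = -1923757/704072 ≈ -2.7323)
a - (k - 101)*(-51) = -1923757/704072 - (-17/99 - 101)*(-51) = -1923757/704072 - (-10016)*(-51)/99 = -1923757/704072 - 1*170272/33 = -1923757/704072 - 170272/33 = -119947231565/23234376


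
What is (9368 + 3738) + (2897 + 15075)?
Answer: 31078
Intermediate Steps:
(9368 + 3738) + (2897 + 15075) = 13106 + 17972 = 31078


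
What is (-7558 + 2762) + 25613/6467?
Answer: -30990119/6467 ≈ -4792.0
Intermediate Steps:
(-7558 + 2762) + 25613/6467 = -4796 + 25613*(1/6467) = -4796 + 25613/6467 = -30990119/6467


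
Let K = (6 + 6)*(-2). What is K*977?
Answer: -23448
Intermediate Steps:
K = -24 (K = 12*(-2) = -24)
K*977 = -24*977 = -23448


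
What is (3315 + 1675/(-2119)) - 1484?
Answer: 3878214/2119 ≈ 1830.2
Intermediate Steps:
(3315 + 1675/(-2119)) - 1484 = (3315 + 1675*(-1/2119)) - 1484 = (3315 - 1675/2119) - 1484 = 7022810/2119 - 1484 = 3878214/2119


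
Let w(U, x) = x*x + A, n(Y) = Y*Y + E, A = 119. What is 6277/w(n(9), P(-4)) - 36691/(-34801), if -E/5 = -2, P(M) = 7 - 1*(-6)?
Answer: 229012885/10022688 ≈ 22.849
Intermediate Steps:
P(M) = 13 (P(M) = 7 + 6 = 13)
E = 10 (E = -5*(-2) = 10)
n(Y) = 10 + Y² (n(Y) = Y*Y + 10 = Y² + 10 = 10 + Y²)
w(U, x) = 119 + x² (w(U, x) = x*x + 119 = x² + 119 = 119 + x²)
6277/w(n(9), P(-4)) - 36691/(-34801) = 6277/(119 + 13²) - 36691/(-34801) = 6277/(119 + 169) - 36691*(-1/34801) = 6277/288 + 36691/34801 = 229012885/10022688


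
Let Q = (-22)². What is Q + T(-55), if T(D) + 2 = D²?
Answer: 3507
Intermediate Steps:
T(D) = -2 + D²
Q = 484
Q + T(-55) = 484 + (-2 + (-55)²) = 484 + (-2 + 3025) = 484 + 3023 = 3507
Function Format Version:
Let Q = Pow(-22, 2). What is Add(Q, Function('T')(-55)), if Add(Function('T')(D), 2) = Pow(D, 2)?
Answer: 3507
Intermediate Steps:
Function('T')(D) = Add(-2, Pow(D, 2))
Q = 484
Add(Q, Function('T')(-55)) = Add(484, Add(-2, Pow(-55, 2))) = Add(484, Add(-2, 3025)) = Add(484, 3023) = 3507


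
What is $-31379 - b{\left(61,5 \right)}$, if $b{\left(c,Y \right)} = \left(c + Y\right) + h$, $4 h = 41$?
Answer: $- \frac{125821}{4} \approx -31455.0$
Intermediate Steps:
$h = \frac{41}{4}$ ($h = \frac{1}{4} \cdot 41 = \frac{41}{4} \approx 10.25$)
$b{\left(c,Y \right)} = \frac{41}{4} + Y + c$ ($b{\left(c,Y \right)} = \left(c + Y\right) + \frac{41}{4} = \left(Y + c\right) + \frac{41}{4} = \frac{41}{4} + Y + c$)
$-31379 - b{\left(61,5 \right)} = -31379 - \left(\frac{41}{4} + 5 + 61\right) = -31379 - \frac{305}{4} = - \frac{125821}{4}$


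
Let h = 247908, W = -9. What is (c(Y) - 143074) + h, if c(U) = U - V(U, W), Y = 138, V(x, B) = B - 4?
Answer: 104985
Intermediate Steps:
V(x, B) = -4 + B
c(U) = 13 + U (c(U) = U - (-4 - 9) = U - 1*(-13) = U + 13 = 13 + U)
(c(Y) - 143074) + h = ((13 + 138) - 143074) + 247908 = (151 - 143074) + 247908 = -142923 + 247908 = 104985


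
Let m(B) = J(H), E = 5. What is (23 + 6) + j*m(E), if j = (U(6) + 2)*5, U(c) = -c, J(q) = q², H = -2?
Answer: -51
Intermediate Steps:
m(B) = 4 (m(B) = (-2)² = 4)
j = -20 (j = (-1*6 + 2)*5 = (-6 + 2)*5 = -4*5 = -20)
(23 + 6) + j*m(E) = (23 + 6) - 20*4 = 29 - 80 = -51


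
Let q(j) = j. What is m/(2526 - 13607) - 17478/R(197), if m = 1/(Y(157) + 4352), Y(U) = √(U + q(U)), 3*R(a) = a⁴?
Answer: -5505428576378086/158046337858686537995 + √314/209869596790 ≈ -3.4834e-5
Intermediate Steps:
R(a) = a⁴/3
Y(U) = √2*√U (Y(U) = √(U + U) = √(2*U) = √2*√U)
m = 1/(4352 + √314) (m = 1/(√2*√157 + 4352) = 1/(√314 + 4352) = 1/(4352 + √314) ≈ 0.00022885)
m/(2526 - 13607) - 17478/R(197) = (2176/9469795 - √314/18939590)/(2526 - 13607) - 17478/((⅓)*197⁴) = (2176/9469795 - √314/18939590)/(-11081) - 17478/((⅓)*1506138481) = (2176/9469795 - √314/18939590)*(-1/11081) - 17478/1506138481/3 = (-2176/104934798395 + √314/209869596790) - 17478*3/1506138481 = (-2176/104934798395 + √314/209869596790) - 52434/1506138481 = -5505428576378086/158046337858686537995 + √314/209869596790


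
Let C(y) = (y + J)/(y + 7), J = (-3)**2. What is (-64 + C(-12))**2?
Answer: 100489/25 ≈ 4019.6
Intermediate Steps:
J = 9
C(y) = (9 + y)/(7 + y) (C(y) = (y + 9)/(y + 7) = (9 + y)/(7 + y))
(-64 + C(-12))**2 = (-64 + (9 - 12)/(7 - 12))**2 = (-64 - 3/(-5))**2 = (-64 - 1/5*(-3))**2 = (-64 + 3/5)**2 = (-317/5)**2 = 100489/25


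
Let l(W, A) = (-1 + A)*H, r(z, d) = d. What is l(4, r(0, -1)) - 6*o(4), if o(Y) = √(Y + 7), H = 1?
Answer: -2 - 6*√11 ≈ -21.900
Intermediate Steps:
l(W, A) = -1 + A (l(W, A) = (-1 + A)*1 = -1 + A)
o(Y) = √(7 + Y)
l(4, r(0, -1)) - 6*o(4) = (-1 - 1) - 6*√(7 + 4) = -2 - 6*√11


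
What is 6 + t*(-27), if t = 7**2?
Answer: -1317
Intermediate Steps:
t = 49
6 + t*(-27) = 6 + 49*(-27) = 6 - 1323 = -1317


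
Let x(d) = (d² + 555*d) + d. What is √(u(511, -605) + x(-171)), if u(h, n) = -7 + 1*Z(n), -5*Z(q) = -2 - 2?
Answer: I*√1646030/5 ≈ 256.6*I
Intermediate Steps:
Z(q) = ⅘ (Z(q) = -(-2 - 2)/5 = -⅕*(-4) = ⅘)
x(d) = d² + 556*d
u(h, n) = -31/5 (u(h, n) = -7 + 1*(⅘) = -7 + ⅘ = -31/5)
√(u(511, -605) + x(-171)) = √(-31/5 - 171*(556 - 171)) = √(-31/5 - 171*385) = √(-31/5 - 65835) = √(-329206/5) = I*√1646030/5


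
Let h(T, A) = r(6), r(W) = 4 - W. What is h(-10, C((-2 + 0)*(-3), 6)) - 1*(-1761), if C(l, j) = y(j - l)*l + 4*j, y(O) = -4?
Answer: 1759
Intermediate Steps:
C(l, j) = -4*l + 4*j
h(T, A) = -2 (h(T, A) = 4 - 1*6 = 4 - 6 = -2)
h(-10, C((-2 + 0)*(-3), 6)) - 1*(-1761) = -2 - 1*(-1761) = -2 + 1761 = 1759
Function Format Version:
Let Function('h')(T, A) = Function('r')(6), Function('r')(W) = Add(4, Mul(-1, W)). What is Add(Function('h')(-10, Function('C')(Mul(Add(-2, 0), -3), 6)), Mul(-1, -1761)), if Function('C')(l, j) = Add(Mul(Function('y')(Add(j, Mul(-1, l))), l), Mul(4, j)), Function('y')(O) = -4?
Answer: 1759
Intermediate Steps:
Function('C')(l, j) = Add(Mul(-4, l), Mul(4, j))
Function('h')(T, A) = -2 (Function('h')(T, A) = Add(4, Mul(-1, 6)) = Add(4, -6) = -2)
Add(Function('h')(-10, Function('C')(Mul(Add(-2, 0), -3), 6)), Mul(-1, -1761)) = Add(-2, Mul(-1, -1761)) = Add(-2, 1761) = 1759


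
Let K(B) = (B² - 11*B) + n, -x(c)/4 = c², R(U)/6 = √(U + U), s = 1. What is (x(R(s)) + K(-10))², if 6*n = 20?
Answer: 50176/9 ≈ 5575.1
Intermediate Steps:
n = 10/3 (n = (⅙)*20 = 10/3 ≈ 3.3333)
R(U) = 6*√2*√U (R(U) = 6*√(U + U) = 6*√(2*U) = 6*(√2*√U) = 6*√2*√U)
x(c) = -4*c²
K(B) = 10/3 + B² - 11*B (K(B) = (B² - 11*B) + 10/3 = 10/3 + B² - 11*B)
(x(R(s)) + K(-10))² = (-4*(6*√2*√1)² + (10/3 + (-10)² - 11*(-10)))² = (-4*(6*√2*1)² + (10/3 + 100 + 110))² = (-4*(6*√2)² + 640/3)² = (-4*72 + 640/3)² = (-288 + 640/3)² = (-224/3)² = 50176/9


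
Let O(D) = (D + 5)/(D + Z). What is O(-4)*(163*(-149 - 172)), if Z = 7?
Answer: -17441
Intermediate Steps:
O(D) = (5 + D)/(7 + D) (O(D) = (D + 5)/(D + 7) = (5 + D)/(7 + D))
O(-4)*(163*(-149 - 172)) = ((5 - 4)/(7 - 4))*(163*(-149 - 172)) = (1/3)*(163*(-321)) = ((1/3)*1)*(-52323) = (1/3)*(-52323) = -17441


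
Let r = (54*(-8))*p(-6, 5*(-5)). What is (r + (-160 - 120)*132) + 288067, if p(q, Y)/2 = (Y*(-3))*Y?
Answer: 1871107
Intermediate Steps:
p(q, Y) = -6*Y**2 (p(q, Y) = 2*((Y*(-3))*Y) = 2*((-3*Y)*Y) = 2*(-3*Y**2) = -6*Y**2)
r = 1620000 (r = (54*(-8))*(-6*(5*(-5))**2) = -(-2592)*(-25)**2 = -(-2592)*625 = -432*(-3750) = 1620000)
(r + (-160 - 120)*132) + 288067 = (1620000 + (-160 - 120)*132) + 288067 = (1620000 - 280*132) + 288067 = (1620000 - 36960) + 288067 = 1583040 + 288067 = 1871107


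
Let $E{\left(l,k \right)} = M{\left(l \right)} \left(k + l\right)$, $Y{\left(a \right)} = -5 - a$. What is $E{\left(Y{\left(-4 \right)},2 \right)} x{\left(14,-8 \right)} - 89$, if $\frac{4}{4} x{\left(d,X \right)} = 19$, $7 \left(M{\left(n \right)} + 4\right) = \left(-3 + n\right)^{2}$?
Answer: $- \frac{851}{7} \approx -121.57$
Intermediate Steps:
$M{\left(n \right)} = -4 + \frac{\left(-3 + n\right)^{2}}{7}$
$x{\left(d,X \right)} = 19$
$E{\left(l,k \right)} = \left(-4 + \frac{\left(-3 + l\right)^{2}}{7}\right) \left(k + l\right)$
$E{\left(Y{\left(-4 \right)},2 \right)} x{\left(14,-8 \right)} - 89 = \frac{\left(-28 + \left(-3 - 1\right)^{2}\right) \left(2 - 1\right)}{7} \cdot 19 - 89 = \frac{1}{7} \left(-28 + \left(-4\right)^{2}\right) 1 \cdot 19 - 89 = \frac{1}{7} \left(-28 + 16\right) 1 \cdot 19 - 89 = \frac{1}{7} \left(-12\right) 1 \cdot 19 - 89 = \left(- \frac{12}{7}\right) 19 - 89 = - \frac{228}{7} - 89 = - \frac{851}{7}$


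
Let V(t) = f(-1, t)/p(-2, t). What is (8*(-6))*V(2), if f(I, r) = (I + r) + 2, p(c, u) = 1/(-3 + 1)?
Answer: 288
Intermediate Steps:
p(c, u) = -1/2 (p(c, u) = 1/(-2) = -1/2)
f(I, r) = 2 + I + r
V(t) = -2 - 2*t (V(t) = (2 - 1 + t)/(-1/2) = (1 + t)*(-2) = -2 - 2*t)
(8*(-6))*V(2) = (8*(-6))*(-2 - 2*2) = -48*(-2 - 4) = -48*(-6) = 288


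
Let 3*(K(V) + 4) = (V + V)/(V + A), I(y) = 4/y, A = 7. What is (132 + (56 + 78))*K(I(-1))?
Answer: -11704/9 ≈ -1300.4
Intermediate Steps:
K(V) = -4 + 2*V/(3*(7 + V)) (K(V) = -4 + ((V + V)/(V + 7))/3 = -4 + ((2*V)/(7 + V))/3 = -4 + (2*V/(7 + V))/3 = -4 + 2*V/(3*(7 + V)))
(132 + (56 + 78))*K(I(-1)) = (132 + (56 + 78))*(2*(-42 - 20/(-1))/(3*(7 + 4/(-1)))) = (132 + 134)*(2*(-42 - 20*(-1))/(3*(7 + 4*(-1)))) = 266*(2*(-42 - 5*(-4))/(3*(7 - 4))) = 266*((⅔)*(-42 + 20)/3) = 266*((⅔)*(⅓)*(-22)) = 266*(-44/9) = -11704/9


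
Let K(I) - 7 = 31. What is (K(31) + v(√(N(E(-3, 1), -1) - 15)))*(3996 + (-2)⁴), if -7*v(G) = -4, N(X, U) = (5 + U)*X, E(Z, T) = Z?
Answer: 1083240/7 ≈ 1.5475e+5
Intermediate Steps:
N(X, U) = X*(5 + U)
v(G) = 4/7 (v(G) = -⅐*(-4) = 4/7)
K(I) = 38 (K(I) = 7 + 31 = 38)
(K(31) + v(√(N(E(-3, 1), -1) - 15)))*(3996 + (-2)⁴) = (38 + 4/7)*(3996 + (-2)⁴) = 270*(3996 + 16)/7 = (270/7)*4012 = 1083240/7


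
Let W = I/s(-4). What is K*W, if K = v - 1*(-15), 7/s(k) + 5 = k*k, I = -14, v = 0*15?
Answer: -330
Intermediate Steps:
v = 0
s(k) = 7/(-5 + k²) (s(k) = 7/(-5 + k*k) = 7/(-5 + k²))
K = 15 (K = 0 - 1*(-15) = 0 + 15 = 15)
W = -22 (W = -14/(7/(-5 + (-4)²)) = -14/(7/(-5 + 16)) = -14/(7/11) = -14/(7*(1/11)) = -14/7/11 = -14*11/7 = -22)
K*W = 15*(-22) = -330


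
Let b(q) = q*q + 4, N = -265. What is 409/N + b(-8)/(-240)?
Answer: -5809/3180 ≈ -1.8267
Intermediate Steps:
b(q) = 4 + q² (b(q) = q² + 4 = 4 + q²)
409/N + b(-8)/(-240) = 409/(-265) + (4 + (-8)²)/(-240) = 409*(-1/265) + (4 + 64)*(-1/240) = -409/265 + 68*(-1/240) = -409/265 - 17/60 = -5809/3180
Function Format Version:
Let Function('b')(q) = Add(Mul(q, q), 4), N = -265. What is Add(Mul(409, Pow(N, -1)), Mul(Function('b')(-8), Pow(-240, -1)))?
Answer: Rational(-5809, 3180) ≈ -1.8267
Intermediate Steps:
Function('b')(q) = Add(4, Pow(q, 2)) (Function('b')(q) = Add(Pow(q, 2), 4) = Add(4, Pow(q, 2)))
Add(Mul(409, Pow(N, -1)), Mul(Function('b')(-8), Pow(-240, -1))) = Add(Mul(409, Pow(-265, -1)), Mul(Add(4, Pow(-8, 2)), Pow(-240, -1))) = Add(Mul(409, Rational(-1, 265)), Mul(Add(4, 64), Rational(-1, 240))) = Add(Rational(-409, 265), Mul(68, Rational(-1, 240))) = Add(Rational(-409, 265), Rational(-17, 60)) = Rational(-5809, 3180)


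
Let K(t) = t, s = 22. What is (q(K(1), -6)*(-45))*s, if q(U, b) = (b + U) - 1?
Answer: 5940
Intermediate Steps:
q(U, b) = -1 + U + b (q(U, b) = (U + b) - 1 = -1 + U + b)
(q(K(1), -6)*(-45))*s = ((-1 + 1 - 6)*(-45))*22 = -6*(-45)*22 = 270*22 = 5940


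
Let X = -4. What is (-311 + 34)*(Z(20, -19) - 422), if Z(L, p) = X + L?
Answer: 112462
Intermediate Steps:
Z(L, p) = -4 + L
(-311 + 34)*(Z(20, -19) - 422) = (-311 + 34)*((-4 + 20) - 422) = -277*(16 - 422) = -277*(-406) = 112462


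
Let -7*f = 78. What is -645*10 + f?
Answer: -45228/7 ≈ -6461.1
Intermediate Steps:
f = -78/7 (f = -1/7*78 = -78/7 ≈ -11.143)
-645*10 + f = -645*10 - 78/7 = -43*150 - 78/7 = -6450 - 78/7 = -45228/7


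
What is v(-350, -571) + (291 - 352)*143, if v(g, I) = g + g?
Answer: -9423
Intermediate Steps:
v(g, I) = 2*g
v(-350, -571) + (291 - 352)*143 = 2*(-350) + (291 - 352)*143 = -700 - 61*143 = -700 - 8723 = -9423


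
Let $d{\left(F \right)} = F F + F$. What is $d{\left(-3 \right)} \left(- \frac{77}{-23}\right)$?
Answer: $\frac{462}{23} \approx 20.087$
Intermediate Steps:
$d{\left(F \right)} = F + F^{2}$ ($d{\left(F \right)} = F^{2} + F = F + F^{2}$)
$d{\left(-3 \right)} \left(- \frac{77}{-23}\right) = - 3 \left(1 - 3\right) \left(- \frac{77}{-23}\right) = \left(-3\right) \left(-2\right) \left(\left(-77\right) \left(- \frac{1}{23}\right)\right) = 6 \cdot \frac{77}{23} = \frac{462}{23}$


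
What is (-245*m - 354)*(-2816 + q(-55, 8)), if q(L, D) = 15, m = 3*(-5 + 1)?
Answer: -7243386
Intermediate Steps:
m = -12 (m = 3*(-4) = -12)
(-245*m - 354)*(-2816 + q(-55, 8)) = (-245*(-12) - 354)*(-2816 + 15) = (2940 - 354)*(-2801) = 2586*(-2801) = -7243386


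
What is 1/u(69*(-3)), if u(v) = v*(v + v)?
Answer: 1/85698 ≈ 1.1669e-5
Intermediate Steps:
u(v) = 2*v² (u(v) = v*(2*v) = 2*v²)
1/u(69*(-3)) = 1/(2*(69*(-3))²) = 1/(2*(-207)²) = 1/(2*42849) = 1/85698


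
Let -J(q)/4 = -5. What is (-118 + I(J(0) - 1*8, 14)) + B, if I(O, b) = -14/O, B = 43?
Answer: -457/6 ≈ -76.167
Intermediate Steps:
J(q) = 20 (J(q) = -4*(-5) = 20)
(-118 + I(J(0) - 1*8, 14)) + B = (-118 - 14/(20 - 1*8)) + 43 = (-118 - 14/(20 - 8)) + 43 = (-118 - 14/12) + 43 = (-118 - 14*1/12) + 43 = (-118 - 7/6) + 43 = -715/6 + 43 = -457/6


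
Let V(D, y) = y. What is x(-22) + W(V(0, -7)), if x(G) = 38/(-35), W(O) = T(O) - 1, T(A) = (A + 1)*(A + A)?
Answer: 2867/35 ≈ 81.914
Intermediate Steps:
T(A) = 2*A*(1 + A) (T(A) = (1 + A)*(2*A) = 2*A*(1 + A))
W(O) = -1 + 2*O*(1 + O) (W(O) = 2*O*(1 + O) - 1 = -1 + 2*O*(1 + O))
x(G) = -38/35 (x(G) = 38*(-1/35) = -38/35)
x(-22) + W(V(0, -7)) = -38/35 + (-1 + 2*(-7)*(1 - 7)) = -38/35 + (-1 + 2*(-7)*(-6)) = -38/35 + (-1 + 84) = -38/35 + 83 = 2867/35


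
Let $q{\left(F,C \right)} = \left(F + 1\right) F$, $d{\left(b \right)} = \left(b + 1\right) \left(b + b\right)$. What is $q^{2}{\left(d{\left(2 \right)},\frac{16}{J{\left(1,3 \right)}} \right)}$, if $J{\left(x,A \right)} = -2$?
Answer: $24336$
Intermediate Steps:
$d{\left(b \right)} = 2 b \left(1 + b\right)$ ($d{\left(b \right)} = \left(1 + b\right) 2 b = 2 b \left(1 + b\right)$)
$q{\left(F,C \right)} = F \left(1 + F\right)$ ($q{\left(F,C \right)} = \left(1 + F\right) F = F \left(1 + F\right)$)
$q^{2}{\left(d{\left(2 \right)},\frac{16}{J{\left(1,3 \right)}} \right)} = \left(2 \cdot 2 \left(1 + 2\right) \left(1 + 2 \cdot 2 \left(1 + 2\right)\right)\right)^{2} = \left(2 \cdot 2 \cdot 3 \left(1 + 2 \cdot 2 \cdot 3\right)\right)^{2} = \left(12 \left(1 + 12\right)\right)^{2} = \left(12 \cdot 13\right)^{2} = 156^{2} = 24336$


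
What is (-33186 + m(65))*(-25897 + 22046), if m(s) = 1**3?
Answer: 127795435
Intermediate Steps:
m(s) = 1
(-33186 + m(65))*(-25897 + 22046) = (-33186 + 1)*(-25897 + 22046) = -33185*(-3851) = 127795435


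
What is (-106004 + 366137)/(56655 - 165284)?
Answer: -260133/108629 ≈ -2.3947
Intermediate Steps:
(-106004 + 366137)/(56655 - 165284) = 260133/(-108629) = 260133*(-1/108629) = -260133/108629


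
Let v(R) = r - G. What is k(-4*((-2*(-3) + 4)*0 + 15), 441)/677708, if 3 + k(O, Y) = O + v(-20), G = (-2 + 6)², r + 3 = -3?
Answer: -85/677708 ≈ -0.00012542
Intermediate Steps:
r = -6 (r = -3 - 3 = -6)
G = 16 (G = 4² = 16)
v(R) = -22 (v(R) = -6 - 1*16 = -6 - 16 = -22)
k(O, Y) = -25 + O (k(O, Y) = -3 + (O - 22) = -3 + (-22 + O) = -25 + O)
k(-4*((-2*(-3) + 4)*0 + 15), 441)/677708 = (-25 - 4*((-2*(-3) + 4)*0 + 15))/677708 = (-25 - 4*((6 + 4)*0 + 15))*(1/677708) = (-25 - 4*(10*0 + 15))*(1/677708) = (-25 - 4*(0 + 15))*(1/677708) = (-25 - 4*15)*(1/677708) = (-25 - 60)*(1/677708) = -85*1/677708 = -85/677708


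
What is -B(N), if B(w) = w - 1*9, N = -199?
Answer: 208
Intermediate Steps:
B(w) = -9 + w (B(w) = w - 9 = -9 + w)
-B(N) = -(-9 - 199) = -1*(-208) = 208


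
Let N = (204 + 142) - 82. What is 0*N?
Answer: 0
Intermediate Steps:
N = 264 (N = 346 - 82 = 264)
0*N = 0*264 = 0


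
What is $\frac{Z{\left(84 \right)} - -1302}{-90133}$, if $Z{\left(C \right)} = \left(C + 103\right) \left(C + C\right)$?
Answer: $- \frac{32718}{90133} \approx -0.363$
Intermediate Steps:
$Z{\left(C \right)} = 2 C \left(103 + C\right)$ ($Z{\left(C \right)} = \left(103 + C\right) 2 C = 2 C \left(103 + C\right)$)
$\frac{Z{\left(84 \right)} - -1302}{-90133} = \frac{2 \cdot 84 \left(103 + 84\right) - -1302}{-90133} = \left(2 \cdot 84 \cdot 187 + 1302\right) \left(- \frac{1}{90133}\right) = \left(31416 + 1302\right) \left(- \frac{1}{90133}\right) = 32718 \left(- \frac{1}{90133}\right) = - \frac{32718}{90133}$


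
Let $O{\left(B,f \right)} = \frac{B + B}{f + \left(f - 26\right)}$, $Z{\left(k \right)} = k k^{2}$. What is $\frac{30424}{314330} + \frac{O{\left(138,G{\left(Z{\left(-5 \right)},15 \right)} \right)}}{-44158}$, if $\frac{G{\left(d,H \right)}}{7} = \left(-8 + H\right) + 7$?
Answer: $\frac{335738167}{3470046035} \approx 0.096753$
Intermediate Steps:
$Z{\left(k \right)} = k^{3}$
$G{\left(d,H \right)} = -7 + 7 H$ ($G{\left(d,H \right)} = 7 \left(\left(-8 + H\right) + 7\right) = 7 \left(-1 + H\right) = -7 + 7 H$)
$O{\left(B,f \right)} = \frac{2 B}{-26 + 2 f}$ ($O{\left(B,f \right)} = \frac{2 B}{f + \left(f - 26\right)} = \frac{2 B}{f + \left(-26 + f\right)} = \frac{2 B}{-26 + 2 f}$)
$\frac{30424}{314330} + \frac{O{\left(138,G{\left(Z{\left(-5 \right)},15 \right)} \right)}}{-44158} = \frac{30424}{314330} + \frac{138 \frac{1}{-13 + \left(-7 + 7 \cdot 15\right)}}{-44158} = 30424 \cdot \frac{1}{314330} + \frac{138}{-13 + \left(-7 + 105\right)} \left(- \frac{1}{44158}\right) = \frac{15212}{157165} + \frac{138}{-13 + 98} \left(- \frac{1}{44158}\right) = \frac{15212}{157165} + \frac{138}{85} \left(- \frac{1}{44158}\right) = \frac{15212}{157165} - \frac{69}{1876715} = \frac{335738167}{3470046035}$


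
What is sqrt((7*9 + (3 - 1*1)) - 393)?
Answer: 2*I*sqrt(82) ≈ 18.111*I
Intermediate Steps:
sqrt((7*9 + (3 - 1*1)) - 393) = sqrt((63 + (3 - 1)) - 393) = sqrt((63 + 2) - 393) = sqrt(65 - 393) = sqrt(-328) = 2*I*sqrt(82)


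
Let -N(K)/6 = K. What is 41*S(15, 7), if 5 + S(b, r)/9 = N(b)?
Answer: -35055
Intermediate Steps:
N(K) = -6*K
S(b, r) = -45 - 54*b (S(b, r) = -45 + 9*(-6*b) = -45 - 54*b)
41*S(15, 7) = 41*(-45 - 54*15) = 41*(-45 - 810) = 41*(-855) = -35055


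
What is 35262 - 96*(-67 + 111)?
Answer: 31038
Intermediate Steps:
35262 - 96*(-67 + 111) = 35262 - 96*44 = 35262 - 1*4224 = 35262 - 4224 = 31038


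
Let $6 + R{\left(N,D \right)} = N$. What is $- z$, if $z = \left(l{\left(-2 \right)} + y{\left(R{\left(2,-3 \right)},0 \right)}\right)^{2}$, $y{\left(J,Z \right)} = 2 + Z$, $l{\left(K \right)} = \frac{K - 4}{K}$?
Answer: $-25$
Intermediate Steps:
$R{\left(N,D \right)} = -6 + N$
$l{\left(K \right)} = \frac{-4 + K}{K}$ ($l{\left(K \right)} = \frac{K - 4}{K} = \frac{-4 + K}{K}$)
$z = 25$ ($z = \left(\frac{-4 - 2}{-2} + \left(2 + 0\right)\right)^{2} = \left(\left(- \frac{1}{2}\right) \left(-6\right) + 2\right)^{2} = \left(3 + 2\right)^{2} = 5^{2} = 25$)
$- z = \left(-1\right) 25 = -25$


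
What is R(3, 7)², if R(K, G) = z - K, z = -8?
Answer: 121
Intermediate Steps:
R(K, G) = -8 - K
R(3, 7)² = (-8 - 1*3)² = (-8 - 3)² = (-11)² = 121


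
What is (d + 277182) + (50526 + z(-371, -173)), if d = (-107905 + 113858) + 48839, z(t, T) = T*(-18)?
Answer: 385614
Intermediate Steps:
z(t, T) = -18*T
d = 54792 (d = 5953 + 48839 = 54792)
(d + 277182) + (50526 + z(-371, -173)) = (54792 + 277182) + (50526 - 18*(-173)) = 331974 + (50526 + 3114) = 331974 + 53640 = 385614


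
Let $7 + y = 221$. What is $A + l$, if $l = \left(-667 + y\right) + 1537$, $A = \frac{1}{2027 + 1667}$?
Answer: $\frac{4004297}{3694} \approx 1084.0$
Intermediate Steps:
$y = 214$ ($y = -7 + 221 = 214$)
$A = \frac{1}{3694} \approx 0.00027071$
$l = 1084$ ($l = \left(-667 + 214\right) + 1537 = -453 + 1537 = 1084$)
$A + l = \frac{1}{3694} + 1084 = \frac{4004297}{3694}$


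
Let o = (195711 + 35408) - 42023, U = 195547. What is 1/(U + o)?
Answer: 1/384643 ≈ 2.5998e-6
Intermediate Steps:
o = 189096 (o = 231119 - 42023 = 189096)
1/(U + o) = 1/(195547 + 189096) = 1/384643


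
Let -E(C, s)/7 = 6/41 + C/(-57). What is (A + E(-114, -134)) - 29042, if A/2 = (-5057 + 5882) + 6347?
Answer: -603234/41 ≈ -14713.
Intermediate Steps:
A = 14344 (A = 2*((-5057 + 5882) + 6347) = 2*(825 + 6347) = 2*7172 = 14344)
E(C, s) = -42/41 + 7*C/57 (E(C, s) = -7*(6/41 + C/(-57)) = -7*(6*(1/41) + C*(-1/57)) = -7*(6/41 - C/57) = -42/41 + 7*C/57)
(A + E(-114, -134)) - 29042 = (14344 + (-42/41 + (7/57)*(-114))) - 29042 = (14344 + (-42/41 - 14)) - 29042 = (14344 - 616/41) - 29042 = 587488/41 - 29042 = -603234/41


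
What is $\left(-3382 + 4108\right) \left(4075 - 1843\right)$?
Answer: $1620432$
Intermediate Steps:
$\left(-3382 + 4108\right) \left(4075 - 1843\right) = 726 \cdot 2232 = 1620432$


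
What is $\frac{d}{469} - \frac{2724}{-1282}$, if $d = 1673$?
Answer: $\frac{244453}{42947} \approx 5.692$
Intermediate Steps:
$\frac{d}{469} - \frac{2724}{-1282} = \frac{1673}{469} - \frac{2724}{-1282} = 1673 \cdot \frac{1}{469} - - \frac{1362}{641} = \frac{239}{67} + \frac{1362}{641} = \frac{244453}{42947}$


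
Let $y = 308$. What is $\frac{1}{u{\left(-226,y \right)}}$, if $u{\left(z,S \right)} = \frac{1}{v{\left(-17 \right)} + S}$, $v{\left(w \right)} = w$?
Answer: $291$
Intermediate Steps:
$u{\left(z,S \right)} = \frac{1}{-17 + S}$
$\frac{1}{u{\left(-226,y \right)}} = \frac{1}{\frac{1}{-17 + 308}} = \frac{1}{\frac{1}{291}} = 291$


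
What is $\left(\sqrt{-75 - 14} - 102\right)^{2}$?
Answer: $\left(102 - i \sqrt{89}\right)^{2} \approx 10315.0 - 1924.5 i$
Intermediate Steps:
$\left(\sqrt{-75 - 14} - 102\right)^{2} = \left(\sqrt{-89} - 102\right)^{2} = \left(i \sqrt{89} - 102\right)^{2} = \left(-102 + i \sqrt{89}\right)^{2}$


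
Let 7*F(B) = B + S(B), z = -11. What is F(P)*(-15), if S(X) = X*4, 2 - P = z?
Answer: -975/7 ≈ -139.29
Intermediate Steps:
P = 13 (P = 2 - 1*(-11) = 2 + 11 = 13)
S(X) = 4*X
F(B) = 5*B/7 (F(B) = (B + 4*B)/7 = (5*B)/7 = 5*B/7)
F(P)*(-15) = ((5/7)*13)*(-15) = (65/7)*(-15) = -975/7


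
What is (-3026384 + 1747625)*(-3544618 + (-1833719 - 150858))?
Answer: 7070507869005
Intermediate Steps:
(-3026384 + 1747625)*(-3544618 + (-1833719 - 150858)) = -1278759*(-3544618 - 1984577) = -1278759*(-5529195) = 7070507869005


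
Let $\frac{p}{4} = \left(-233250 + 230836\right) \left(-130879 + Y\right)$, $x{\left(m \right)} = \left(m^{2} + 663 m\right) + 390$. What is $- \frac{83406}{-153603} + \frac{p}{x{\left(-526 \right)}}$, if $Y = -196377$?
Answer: $- \frac{1189649594722}{26982927} \approx -44089.0$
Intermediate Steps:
$x{\left(m \right)} = 390 + m^{2} + 663 m$
$p = 3159983936$ ($p = 4 \left(-233250 + 230836\right) \left(-130879 - 196377\right) = 4 \left(\left(-2414\right) \left(-327256\right)\right) = 4 \cdot 789995984 = 3159983936$)
$- \frac{83406}{-153603} + \frac{p}{x{\left(-526 \right)}} = - \frac{83406}{-153603} + \frac{3159983936}{390 + \left(-526\right)^{2} + 663 \left(-526\right)} = \left(-83406\right) \left(- \frac{1}{153603}\right) + \frac{3159983936}{390 + 276676 - 348738} = \frac{27802}{51201} + \frac{3159983936}{-71672} = \frac{27802}{51201} + 3159983936 \left(- \frac{1}{71672}\right) = \frac{27802}{51201} - \frac{23235176}{527} = - \frac{1189649594722}{26982927}$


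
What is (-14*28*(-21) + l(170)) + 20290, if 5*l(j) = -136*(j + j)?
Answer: 19274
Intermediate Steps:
l(j) = -272*j/5 (l(j) = (-136*(j + j))/5 = (-272*j)/5 = -272*j/5)
(-14*28*(-21) + l(170)) + 20290 = (-14*28*(-21) - 272/5*170) + 20290 = (-392*(-21) - 9248) + 20290 = (8232 - 9248) + 20290 = -1016 + 20290 = 19274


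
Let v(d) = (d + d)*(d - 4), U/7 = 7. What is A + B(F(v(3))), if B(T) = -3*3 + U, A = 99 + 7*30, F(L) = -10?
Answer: 349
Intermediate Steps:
U = 49 (U = 7*7 = 49)
v(d) = 2*d*(-4 + d) (v(d) = (2*d)*(-4 + d) = 2*d*(-4 + d))
A = 309 (A = 99 + 210 = 309)
B(T) = 40 (B(T) = -3*3 + 49 = -9 + 49 = 40)
A + B(F(v(3))) = 309 + 40 = 349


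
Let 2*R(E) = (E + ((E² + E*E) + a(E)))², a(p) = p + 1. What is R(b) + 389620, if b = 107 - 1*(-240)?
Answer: 58329308409/2 ≈ 2.9165e+10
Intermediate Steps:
b = 347 (b = 107 + 240 = 347)
a(p) = 1 + p
R(E) = (1 + 2*E + 2*E²)²/2 (R(E) = (E + ((E² + E*E) + (1 + E)))²/2 = (E + ((E² + E²) + (1 + E)))²/2 = (E + (2*E² + (1 + E)))²/2 = (E + (1 + E + 2*E²))²/2 = (1 + 2*E + 2*E²)²/2)
R(b) + 389620 = (1 + 2*347 + 2*347²)²/2 + 389620 = (1 + 694 + 2*120409)²/2 + 389620 = (1 + 694 + 240818)²/2 + 389620 = (½)*241513² + 389620 = (½)*58328529169 + 389620 = 58328529169/2 + 389620 = 58329308409/2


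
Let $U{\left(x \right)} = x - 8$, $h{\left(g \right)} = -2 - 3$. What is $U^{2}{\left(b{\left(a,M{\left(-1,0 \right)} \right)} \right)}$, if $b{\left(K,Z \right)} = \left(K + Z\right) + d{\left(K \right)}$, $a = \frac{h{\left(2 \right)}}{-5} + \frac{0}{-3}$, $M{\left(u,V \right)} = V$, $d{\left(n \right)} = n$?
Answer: $36$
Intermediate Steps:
$h{\left(g \right)} = -5$
$a = 1$ ($a = - \frac{5}{-5} + \frac{0}{-3} = \left(-5\right) \left(- \frac{1}{5}\right) + 0 \left(- \frac{1}{3}\right) = 1 + 0 = 1$)
$b{\left(K,Z \right)} = Z + 2 K$ ($b{\left(K,Z \right)} = \left(K + Z\right) + K = Z + 2 K$)
$U{\left(x \right)} = -8 + x$ ($U{\left(x \right)} = x - 8 = -8 + x$)
$U^{2}{\left(b{\left(a,M{\left(-1,0 \right)} \right)} \right)} = \left(-8 + \left(0 + 2 \cdot 1\right)\right)^{2} = \left(-8 + \left(0 + 2\right)\right)^{2} = \left(-8 + 2\right)^{2} = \left(-6\right)^{2} = 36$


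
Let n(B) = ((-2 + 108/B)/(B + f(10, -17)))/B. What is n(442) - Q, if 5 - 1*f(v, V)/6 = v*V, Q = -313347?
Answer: 11416918896845/36435386 ≈ 3.1335e+5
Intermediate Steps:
f(v, V) = 30 - 6*V*v (f(v, V) = 30 - 6*v*V = 30 - 6*V*v)
n(B) = (-2 + 108/B)/(B*(1050 + B)) (n(B) = ((-2 + 108/B)/(B + (30 - 6*(-17)*10)))/B = ((-2 + 108/B)/(B + (30 + 1020)))/B = ((-2 + 108/B)/(B + 1050))/B = ((-2 + 108/B)/(1050 + B))/B = (-2 + 108/B)/(B*(1050 + B)))
n(442) - Q = 2*(54 - 1*442)/(442²*(1050 + 442)) - 1*(-313347) = 2*(1/195364)*(54 - 442)/1492 + 313347 = 2*(1/195364)*(1/1492)*(-388) + 313347 = -97/36435386 + 313347 = 11416918896845/36435386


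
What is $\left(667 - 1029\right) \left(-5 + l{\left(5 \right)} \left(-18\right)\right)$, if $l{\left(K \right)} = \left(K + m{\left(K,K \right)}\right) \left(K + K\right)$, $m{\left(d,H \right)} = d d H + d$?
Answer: $8798410$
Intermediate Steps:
$m{\left(d,H \right)} = d + H d^{2}$ ($m{\left(d,H \right)} = d^{2} H + d = H d^{2} + d = d + H d^{2}$)
$l{\left(K \right)} = 2 K \left(K + K \left(1 + K^{2}\right)\right)$ ($l{\left(K \right)} = \left(K + K \left(1 + K K\right)\right) \left(K + K\right) = \left(K + K \left(1 + K^{2}\right)\right) 2 K = 2 K \left(K + K \left(1 + K^{2}\right)\right)$)
$\left(667 - 1029\right) \left(-5 + l{\left(5 \right)} \left(-18\right)\right) = \left(667 - 1029\right) \left(-5 + 2 \cdot 5^{2} \left(2 + 5^{2}\right) \left(-18\right)\right) = - 362 \left(-5 + 2 \cdot 25 \left(2 + 25\right) \left(-18\right)\right) = - 362 \left(-5 + 2 \cdot 25 \cdot 27 \left(-18\right)\right) = - 362 \left(-5 + 1350 \left(-18\right)\right) = - 362 \left(-5 - 24300\right) = \left(-362\right) \left(-24305\right) = 8798410$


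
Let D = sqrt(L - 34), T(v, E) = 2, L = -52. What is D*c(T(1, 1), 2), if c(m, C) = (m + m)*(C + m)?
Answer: 16*I*sqrt(86) ≈ 148.38*I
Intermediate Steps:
c(m, C) = 2*m*(C + m) (c(m, C) = (2*m)*(C + m) = 2*m*(C + m))
D = I*sqrt(86) (D = sqrt(-52 - 34) = sqrt(-86) = I*sqrt(86) ≈ 9.2736*I)
D*c(T(1, 1), 2) = (I*sqrt(86))*(2*2*(2 + 2)) = (I*sqrt(86))*(2*2*4) = (I*sqrt(86))*16 = 16*I*sqrt(86)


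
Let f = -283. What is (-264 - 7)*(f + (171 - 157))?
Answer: 72899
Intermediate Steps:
(-264 - 7)*(f + (171 - 157)) = (-264 - 7)*(-283 + (171 - 157)) = -271*(-283 + 14) = -271*(-269) = 72899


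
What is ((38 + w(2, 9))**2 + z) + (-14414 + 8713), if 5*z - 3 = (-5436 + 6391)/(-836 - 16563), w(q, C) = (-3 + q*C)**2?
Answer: 5521449902/86995 ≈ 63469.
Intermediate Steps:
w(q, C) = (-3 + C*q)**2
z = 51242/86995 (z = 3/5 + ((-5436 + 6391)/(-836 - 16563))/5 = 3/5 + (955/(-17399))/5 = 3/5 + (955*(-1/17399))/5 = 3/5 + (1/5)*(-955/17399) = 3/5 - 191/17399 = 51242/86995 ≈ 0.58902)
((38 + w(2, 9))**2 + z) + (-14414 + 8713) = ((38 + (-3 + 9*2)**2)**2 + 51242/86995) + (-14414 + 8713) = ((38 + (-3 + 18)**2)**2 + 51242/86995) - 5701 = ((38 + 15**2)**2 + 51242/86995) - 5701 = ((38 + 225)**2 + 51242/86995) - 5701 = (263**2 + 51242/86995) - 5701 = (69169 + 51242/86995) - 5701 = 6017408397/86995 - 5701 = 5521449902/86995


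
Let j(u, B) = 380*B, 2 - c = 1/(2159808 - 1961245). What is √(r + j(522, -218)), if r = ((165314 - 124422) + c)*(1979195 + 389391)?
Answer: √3818959306164144053718/198563 ≈ 3.1123e+5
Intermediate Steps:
c = 397125/198563 (c = 2 - 1/(2159808 - 1961245) = 2 - 1/198563 = 397125/198563 ≈ 2.0000)
r = 19233001980826106/198563 (r = ((165314 - 124422) + 397125/198563)*(1979195 + 389391) = (40892 + 397125/198563)*2368586 = (8120035321/198563)*2368586 = 19233001980826106/198563 ≈ 9.6861e+10)
√(r + j(522, -218)) = √(19233001980826106/198563 + 380*(-218)) = √(19233001980826106/198563 - 82840) = √(19232985531867186/198563) = √3818959306164144053718/198563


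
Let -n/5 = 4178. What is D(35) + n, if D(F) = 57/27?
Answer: -187991/9 ≈ -20888.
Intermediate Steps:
D(F) = 19/9 (D(F) = 57*(1/27) = 19/9)
n = -20890 (n = -5*4178 = -20890)
D(35) + n = 19/9 - 20890 = -187991/9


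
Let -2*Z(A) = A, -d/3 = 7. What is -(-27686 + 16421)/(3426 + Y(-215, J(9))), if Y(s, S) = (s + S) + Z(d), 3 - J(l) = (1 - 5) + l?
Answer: 22530/6439 ≈ 3.4990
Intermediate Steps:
d = -21 (d = -3*7 = -21)
Z(A) = -A/2
J(l) = 7 - l (J(l) = 3 - ((1 - 5) + l) = 3 - (-4 + l) = 3 + (4 - l) = 7 - l)
Y(s, S) = 21/2 + S + s (Y(s, S) = (s + S) - 1/2*(-21) = (S + s) + 21/2 = 21/2 + S + s)
-(-27686 + 16421)/(3426 + Y(-215, J(9))) = -(-27686 + 16421)/(3426 + (21/2 + (7 - 1*9) - 215)) = -(-11265)/(3426 + (21/2 + (7 - 9) - 215)) = -(-11265)/(3426 + (21/2 - 2 - 215)) = -(-11265)/(3426 - 413/2) = -(-11265)/6439/2 = -(-11265)*2/6439 = -1*(-22530/6439) = 22530/6439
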